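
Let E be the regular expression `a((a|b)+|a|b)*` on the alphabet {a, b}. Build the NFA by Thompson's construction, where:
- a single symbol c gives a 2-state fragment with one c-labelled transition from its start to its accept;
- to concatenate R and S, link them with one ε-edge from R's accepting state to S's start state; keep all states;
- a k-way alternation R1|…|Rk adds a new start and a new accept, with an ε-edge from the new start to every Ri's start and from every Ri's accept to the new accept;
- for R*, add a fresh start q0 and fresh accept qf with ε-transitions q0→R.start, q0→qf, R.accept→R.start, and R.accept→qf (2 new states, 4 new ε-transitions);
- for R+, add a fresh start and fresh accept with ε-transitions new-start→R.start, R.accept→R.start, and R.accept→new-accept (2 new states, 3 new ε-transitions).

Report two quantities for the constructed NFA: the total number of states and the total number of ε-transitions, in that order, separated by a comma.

Bottom-up over the parse tree:
Each of the 5 symbol leaves contributes 2 states and 0 ε-transitions.
  a|b → 6 states, 4 ε-transitions
  (a|b)+ → 8 states, 7 ε-transitions
  (a|b)+|a|b → 14 states, 13 ε-transitions
  ((a|b)+|a|b)* → 16 states, 17 ε-transitions
  a((a|b)+|a|b)* → 18 states, 18 ε-transitions

18, 18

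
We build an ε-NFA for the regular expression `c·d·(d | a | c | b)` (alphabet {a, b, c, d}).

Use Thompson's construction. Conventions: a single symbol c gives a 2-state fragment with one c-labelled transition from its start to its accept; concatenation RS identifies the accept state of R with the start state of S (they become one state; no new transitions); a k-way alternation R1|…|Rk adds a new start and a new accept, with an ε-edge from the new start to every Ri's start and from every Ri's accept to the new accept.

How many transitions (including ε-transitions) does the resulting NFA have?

14

Building bottom-up:
Each of the 6 symbol leaves contributes 1 transition (1 symbol, 0 ε).
  d | a | c | b : 12 transitions (4 symbol, 8 ε)
  c·d·(d | a | c | b) : 14 transitions (6 symbol, 8 ε)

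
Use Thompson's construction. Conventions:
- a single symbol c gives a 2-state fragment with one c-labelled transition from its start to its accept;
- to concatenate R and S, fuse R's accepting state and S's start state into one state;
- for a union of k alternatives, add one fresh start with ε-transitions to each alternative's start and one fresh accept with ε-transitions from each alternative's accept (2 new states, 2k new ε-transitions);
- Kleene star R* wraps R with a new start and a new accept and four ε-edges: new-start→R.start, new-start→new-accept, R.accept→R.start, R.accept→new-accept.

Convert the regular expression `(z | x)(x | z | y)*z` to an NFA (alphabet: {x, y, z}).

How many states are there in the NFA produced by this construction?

Bottom-up over the parse tree:
Each of the 6 symbol leaves contributes a 2-state fragment.
  z | x = 6 states
  x | z | y = 8 states
  (x | z | y)* = 10 states
  (z | x)(x | z | y)*z = 16 states

16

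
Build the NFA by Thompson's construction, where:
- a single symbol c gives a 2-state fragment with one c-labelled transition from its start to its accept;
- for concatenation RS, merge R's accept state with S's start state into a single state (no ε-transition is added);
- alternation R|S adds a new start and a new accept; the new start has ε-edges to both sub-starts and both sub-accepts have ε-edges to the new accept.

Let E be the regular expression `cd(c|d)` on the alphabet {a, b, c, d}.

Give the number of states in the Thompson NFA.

8

Per subexpression:
Each of the 4 symbol leaves contributes a 2-state fragment.
  c|d — 6 states
  cd(c|d) — 8 states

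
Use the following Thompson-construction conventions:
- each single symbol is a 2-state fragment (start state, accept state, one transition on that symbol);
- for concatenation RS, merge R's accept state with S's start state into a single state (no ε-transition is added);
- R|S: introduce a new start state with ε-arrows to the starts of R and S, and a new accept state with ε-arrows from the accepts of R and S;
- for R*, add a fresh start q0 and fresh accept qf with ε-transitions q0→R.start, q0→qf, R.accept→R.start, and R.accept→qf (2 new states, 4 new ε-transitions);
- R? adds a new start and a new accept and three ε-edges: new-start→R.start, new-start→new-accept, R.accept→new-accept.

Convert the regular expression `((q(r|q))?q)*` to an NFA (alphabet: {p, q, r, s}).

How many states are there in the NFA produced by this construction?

Bottom-up over the parse tree:
Each of the 4 symbol leaves contributes a 2-state fragment.
  r|q : 6 states
  q(r|q) : 7 states
  (q(r|q))? : 9 states
  (q(r|q))?q : 10 states
  ((q(r|q))?q)* : 12 states

12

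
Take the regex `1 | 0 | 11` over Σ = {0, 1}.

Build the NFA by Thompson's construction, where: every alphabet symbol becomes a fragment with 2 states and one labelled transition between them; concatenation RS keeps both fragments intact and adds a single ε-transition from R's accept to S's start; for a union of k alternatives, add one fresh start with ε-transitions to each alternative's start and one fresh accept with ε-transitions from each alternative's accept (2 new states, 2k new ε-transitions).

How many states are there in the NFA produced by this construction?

10

Building bottom-up:
Each of the 4 symbol leaves contributes a 2-state fragment.
  11 → 4 states
  1 | 0 | 11 → 10 states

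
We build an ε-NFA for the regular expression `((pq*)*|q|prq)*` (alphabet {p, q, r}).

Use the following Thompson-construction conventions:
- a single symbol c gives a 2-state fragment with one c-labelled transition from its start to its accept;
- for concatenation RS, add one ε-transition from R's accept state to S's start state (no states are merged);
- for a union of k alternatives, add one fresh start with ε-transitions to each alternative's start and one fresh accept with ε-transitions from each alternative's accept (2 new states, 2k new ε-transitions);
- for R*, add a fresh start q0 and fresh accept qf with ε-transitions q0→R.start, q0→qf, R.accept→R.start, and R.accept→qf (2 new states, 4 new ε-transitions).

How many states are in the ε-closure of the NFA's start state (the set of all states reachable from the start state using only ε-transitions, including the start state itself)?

Let C(F) = |ε-closure(F.start)| within fragment F, and note whether F accepts ε. Symbol fragments have C = 1 and do not accept ε. Then:
  q* — C = 1 (new start) + 1 (body) + 1 (new accept) = 3
  pq* — same as the first factor's closure: C = 1
  (pq*)* — the star's fresh start ε-reaches both the body's start and the fresh accept: C = 2 + 1 = 3
  prq — same as the first factor's closure: C = 1
  (pq*)*|q|prq — new start ε-reaches every alternative's start; at least one alternative accepts ε, so the union's new accept is reached too: C = 1 + 3 + 1 + 1 + 1 = 7
  ((pq*)*|q|prq)* — C = 1 (new start) + 7 (body) + 1 (new accept) = 9

9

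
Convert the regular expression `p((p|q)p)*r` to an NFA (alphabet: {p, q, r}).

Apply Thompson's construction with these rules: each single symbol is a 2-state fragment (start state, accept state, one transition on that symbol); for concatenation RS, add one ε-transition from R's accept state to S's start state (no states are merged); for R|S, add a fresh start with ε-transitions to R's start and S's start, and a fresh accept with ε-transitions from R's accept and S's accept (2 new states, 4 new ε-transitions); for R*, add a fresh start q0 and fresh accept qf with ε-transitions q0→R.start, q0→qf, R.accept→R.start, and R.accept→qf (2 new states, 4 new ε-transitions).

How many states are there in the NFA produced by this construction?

14

Recursing over subexpressions:
Each of the 5 symbol leaves contributes a 2-state fragment.
  p|q — 6 states
  (p|q)p — 8 states
  ((p|q)p)* — 10 states
  p((p|q)p)*r — 14 states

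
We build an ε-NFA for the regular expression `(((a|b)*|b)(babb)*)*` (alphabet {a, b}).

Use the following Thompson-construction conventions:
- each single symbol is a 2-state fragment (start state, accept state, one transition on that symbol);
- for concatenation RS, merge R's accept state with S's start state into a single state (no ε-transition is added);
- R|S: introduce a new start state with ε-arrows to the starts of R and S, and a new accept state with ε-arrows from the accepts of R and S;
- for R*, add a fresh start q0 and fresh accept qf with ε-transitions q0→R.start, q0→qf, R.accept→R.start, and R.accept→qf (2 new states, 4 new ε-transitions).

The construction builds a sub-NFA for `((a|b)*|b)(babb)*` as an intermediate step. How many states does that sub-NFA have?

Fragment for `((a|b)*|b)(babb)*`:
Each of the 7 symbol leaves contributes a 2-state fragment.
  a|b → 6 states
  (a|b)* → 8 states
  (a|b)*|b → 12 states
  babb → 5 states
  (babb)* → 7 states
  ((a|b)*|b)(babb)* → 18 states

18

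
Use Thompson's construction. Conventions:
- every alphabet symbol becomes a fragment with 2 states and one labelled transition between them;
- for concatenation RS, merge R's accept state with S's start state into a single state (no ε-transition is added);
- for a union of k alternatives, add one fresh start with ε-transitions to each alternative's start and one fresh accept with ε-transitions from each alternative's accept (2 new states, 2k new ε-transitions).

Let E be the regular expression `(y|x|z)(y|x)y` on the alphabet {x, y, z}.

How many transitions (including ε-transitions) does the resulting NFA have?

16

Per subexpression:
Each of the 6 symbol leaves contributes 1 transition (1 symbol, 0 ε).
  y|x|z → 9 transitions (3 symbol, 6 ε)
  y|x → 6 transitions (2 symbol, 4 ε)
  (y|x|z)(y|x)y → 16 transitions (6 symbol, 10 ε)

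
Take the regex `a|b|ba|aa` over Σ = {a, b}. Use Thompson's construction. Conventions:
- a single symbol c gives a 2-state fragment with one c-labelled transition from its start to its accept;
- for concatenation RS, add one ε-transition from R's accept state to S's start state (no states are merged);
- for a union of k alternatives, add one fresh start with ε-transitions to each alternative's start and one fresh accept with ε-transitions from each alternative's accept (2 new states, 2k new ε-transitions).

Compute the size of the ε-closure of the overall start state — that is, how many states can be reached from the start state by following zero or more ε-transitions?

Compute the ε-closure size of each fragment's start state recursively; a symbol fragment's start has no outgoing ε-edge, so its closure is just itself (size 1).
  ba → same as the first factor's closure: |closure| = 1
  aa → |closure| equals the left operand's closure size = 1 (its accept is not ε-reachable, so the closure stops there)
  a|b|ba|aa → new start ε-reaches every alternative's start; none of them accept ε, so the new accept is not reached: |closure| = 1 + 1 + 1 + 1 + 1 = 5

5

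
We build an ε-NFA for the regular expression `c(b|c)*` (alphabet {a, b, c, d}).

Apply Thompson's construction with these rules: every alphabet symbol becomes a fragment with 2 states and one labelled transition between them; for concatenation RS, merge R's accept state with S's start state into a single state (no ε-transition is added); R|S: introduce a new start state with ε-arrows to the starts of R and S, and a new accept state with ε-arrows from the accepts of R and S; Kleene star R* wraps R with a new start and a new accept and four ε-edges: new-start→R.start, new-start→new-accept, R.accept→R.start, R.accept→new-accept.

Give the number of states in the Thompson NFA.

Per subexpression:
Each of the 3 symbol leaves contributes a 2-state fragment.
  b|c : 6 states
  (b|c)* : 8 states
  c(b|c)* : 9 states

9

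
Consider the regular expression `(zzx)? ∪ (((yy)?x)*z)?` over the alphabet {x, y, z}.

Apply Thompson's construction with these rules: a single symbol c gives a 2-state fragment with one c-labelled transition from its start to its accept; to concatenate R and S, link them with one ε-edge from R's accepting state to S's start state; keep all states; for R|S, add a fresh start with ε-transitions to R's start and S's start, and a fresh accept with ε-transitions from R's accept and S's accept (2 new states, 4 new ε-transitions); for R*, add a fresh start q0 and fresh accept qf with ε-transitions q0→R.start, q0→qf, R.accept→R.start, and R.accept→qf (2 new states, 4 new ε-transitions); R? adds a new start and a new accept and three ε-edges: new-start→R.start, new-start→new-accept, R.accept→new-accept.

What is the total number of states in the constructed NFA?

24

By structural recursion:
Each of the 7 symbol leaves contributes a 2-state fragment.
  zzx : 6 states
  (zzx)? : 8 states
  yy : 4 states
  (yy)? : 6 states
  (yy)?x : 8 states
  ((yy)?x)* : 10 states
  ((yy)?x)*z : 12 states
  (((yy)?x)*z)? : 14 states
  (zzx)? ∪ (((yy)?x)*z)? : 24 states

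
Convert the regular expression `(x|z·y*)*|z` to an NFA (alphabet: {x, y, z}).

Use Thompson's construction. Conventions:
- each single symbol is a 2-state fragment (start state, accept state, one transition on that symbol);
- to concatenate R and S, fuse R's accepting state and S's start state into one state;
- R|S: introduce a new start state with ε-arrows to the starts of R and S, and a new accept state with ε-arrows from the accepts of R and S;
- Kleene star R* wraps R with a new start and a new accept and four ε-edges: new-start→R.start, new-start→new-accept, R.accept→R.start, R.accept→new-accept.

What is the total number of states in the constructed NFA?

15

Per subexpression:
Each of the 4 symbol leaves contributes a 2-state fragment.
  y* → 4 states
  z·y* → 5 states
  x|z·y* → 9 states
  (x|z·y*)* → 11 states
  (x|z·y*)*|z → 15 states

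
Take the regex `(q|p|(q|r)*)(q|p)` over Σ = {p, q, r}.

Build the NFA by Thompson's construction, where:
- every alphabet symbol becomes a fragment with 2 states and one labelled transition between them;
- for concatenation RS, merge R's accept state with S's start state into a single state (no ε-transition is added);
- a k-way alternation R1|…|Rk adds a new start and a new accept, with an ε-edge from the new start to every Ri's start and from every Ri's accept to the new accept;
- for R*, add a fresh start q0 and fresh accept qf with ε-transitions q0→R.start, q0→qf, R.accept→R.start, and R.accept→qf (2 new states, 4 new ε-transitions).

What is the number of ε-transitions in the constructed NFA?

18

Bottom-up over the parse tree:
Each of the 6 symbol leaves contributes 0 ε-transitions.
  q|r — 4 ε-transitions
  (q|r)* — 8 ε-transitions
  q|p|(q|r)* — 14 ε-transitions
  q|p — 4 ε-transitions
  (q|p|(q|r)*)(q|p) — 18 ε-transitions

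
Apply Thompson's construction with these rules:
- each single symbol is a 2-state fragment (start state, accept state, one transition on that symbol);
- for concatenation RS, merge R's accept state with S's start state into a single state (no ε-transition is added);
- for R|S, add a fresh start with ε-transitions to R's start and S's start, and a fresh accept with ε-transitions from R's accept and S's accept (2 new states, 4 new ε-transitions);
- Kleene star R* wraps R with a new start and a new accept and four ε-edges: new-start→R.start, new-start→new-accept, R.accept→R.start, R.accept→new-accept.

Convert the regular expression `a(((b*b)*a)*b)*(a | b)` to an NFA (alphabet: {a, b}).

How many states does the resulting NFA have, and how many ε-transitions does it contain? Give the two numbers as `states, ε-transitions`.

By structural recursion:
Each of the 7 symbol leaves contributes 2 states and 0 ε-transitions.
  b* — 4 states, 4 ε-transitions
  b*b — 5 states, 4 ε-transitions
  (b*b)* — 7 states, 8 ε-transitions
  (b*b)*a — 8 states, 8 ε-transitions
  ((b*b)*a)* — 10 states, 12 ε-transitions
  ((b*b)*a)*b — 11 states, 12 ε-transitions
  (((b*b)*a)*b)* — 13 states, 16 ε-transitions
  a | b — 6 states, 4 ε-transitions
  a(((b*b)*a)*b)*(a | b) — 19 states, 20 ε-transitions

19, 20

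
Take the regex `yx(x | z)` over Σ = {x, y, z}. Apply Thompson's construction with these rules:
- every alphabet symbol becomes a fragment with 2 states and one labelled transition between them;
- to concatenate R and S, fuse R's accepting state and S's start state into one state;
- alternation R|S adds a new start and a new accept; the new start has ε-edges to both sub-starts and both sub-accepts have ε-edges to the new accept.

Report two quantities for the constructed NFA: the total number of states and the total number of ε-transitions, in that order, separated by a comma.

By structural recursion:
Each of the 4 symbol leaves contributes 2 states and 0 ε-transitions.
  x | z — 6 states, 4 ε-transitions
  yx(x | z) — 8 states, 4 ε-transitions

8, 4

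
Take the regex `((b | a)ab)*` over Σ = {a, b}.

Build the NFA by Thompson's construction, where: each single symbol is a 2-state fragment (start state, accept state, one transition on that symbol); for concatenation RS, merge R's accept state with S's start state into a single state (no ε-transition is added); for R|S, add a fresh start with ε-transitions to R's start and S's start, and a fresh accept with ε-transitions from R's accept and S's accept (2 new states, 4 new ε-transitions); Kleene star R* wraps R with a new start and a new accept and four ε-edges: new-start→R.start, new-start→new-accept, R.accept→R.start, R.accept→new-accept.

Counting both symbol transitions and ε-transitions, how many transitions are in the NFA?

12

Bottom-up over the parse tree:
Each of the 4 symbol leaves contributes 1 transition (1 symbol, 0 ε).
  b | a : 6 transitions (2 symbol, 4 ε)
  (b | a)ab : 8 transitions (4 symbol, 4 ε)
  ((b | a)ab)* : 12 transitions (4 symbol, 8 ε)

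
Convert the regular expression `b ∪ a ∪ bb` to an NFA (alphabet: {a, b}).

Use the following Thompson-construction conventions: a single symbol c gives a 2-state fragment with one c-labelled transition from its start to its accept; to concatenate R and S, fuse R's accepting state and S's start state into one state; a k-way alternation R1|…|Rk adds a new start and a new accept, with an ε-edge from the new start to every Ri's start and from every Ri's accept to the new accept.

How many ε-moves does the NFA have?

By structural recursion:
Each of the 4 symbol leaves contributes 0 ε-transitions.
  bb = 0 ε-transitions
  b ∪ a ∪ bb = 6 ε-transitions

6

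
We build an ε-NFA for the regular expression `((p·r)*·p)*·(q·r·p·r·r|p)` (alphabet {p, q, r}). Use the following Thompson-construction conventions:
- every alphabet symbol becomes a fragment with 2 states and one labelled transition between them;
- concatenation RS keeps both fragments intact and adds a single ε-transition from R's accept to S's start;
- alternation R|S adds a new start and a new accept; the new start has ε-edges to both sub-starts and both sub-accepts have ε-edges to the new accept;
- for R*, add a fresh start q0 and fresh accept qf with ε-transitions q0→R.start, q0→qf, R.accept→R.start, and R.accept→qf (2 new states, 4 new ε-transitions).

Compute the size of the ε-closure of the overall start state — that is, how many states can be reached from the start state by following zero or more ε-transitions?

9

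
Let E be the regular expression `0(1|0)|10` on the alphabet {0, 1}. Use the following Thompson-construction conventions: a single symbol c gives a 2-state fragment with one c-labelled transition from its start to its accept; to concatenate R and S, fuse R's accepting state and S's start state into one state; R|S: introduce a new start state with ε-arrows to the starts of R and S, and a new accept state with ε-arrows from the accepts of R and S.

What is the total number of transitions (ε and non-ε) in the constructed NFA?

By structural recursion:
Each of the 5 symbol leaves contributes 1 transition (1 symbol, 0 ε).
  1|0 : 6 transitions (2 symbol, 4 ε)
  0(1|0) : 7 transitions (3 symbol, 4 ε)
  10 : 2 transitions (2 symbol, 0 ε)
  0(1|0)|10 : 13 transitions (5 symbol, 8 ε)

13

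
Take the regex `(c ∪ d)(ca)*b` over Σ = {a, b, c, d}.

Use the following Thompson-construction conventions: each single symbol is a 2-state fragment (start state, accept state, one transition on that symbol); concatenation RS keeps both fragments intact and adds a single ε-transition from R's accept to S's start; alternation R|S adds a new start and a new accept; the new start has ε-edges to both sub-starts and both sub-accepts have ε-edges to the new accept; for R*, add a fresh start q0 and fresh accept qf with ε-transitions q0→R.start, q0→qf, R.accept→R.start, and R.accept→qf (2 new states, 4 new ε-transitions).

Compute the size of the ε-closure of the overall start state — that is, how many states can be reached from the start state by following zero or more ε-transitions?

3

Work bottom-up. For each fragment F, track |ε-closure(F.start)| and whether F's accept lies in that closure (i.e. whether F accepts ε). A single-symbol fragment has closure size 1 and does not accept ε.
  c ∪ d → new start ε-reaches every alternative's start; none of them accept ε, so the new accept is not reached: C = 1 + 1 + 1 = 3
  ca → C equals the left operand's closure size = 1 (its accept is not ε-reachable, so the closure stops there)
  (ca)* → C = 1 (new start) + 1 (body) + 1 (new accept) = 3
  (c ∪ d)(ca)*b → C equals the left operand's closure size = 3 (its accept is not ε-reachable, so the closure stops there)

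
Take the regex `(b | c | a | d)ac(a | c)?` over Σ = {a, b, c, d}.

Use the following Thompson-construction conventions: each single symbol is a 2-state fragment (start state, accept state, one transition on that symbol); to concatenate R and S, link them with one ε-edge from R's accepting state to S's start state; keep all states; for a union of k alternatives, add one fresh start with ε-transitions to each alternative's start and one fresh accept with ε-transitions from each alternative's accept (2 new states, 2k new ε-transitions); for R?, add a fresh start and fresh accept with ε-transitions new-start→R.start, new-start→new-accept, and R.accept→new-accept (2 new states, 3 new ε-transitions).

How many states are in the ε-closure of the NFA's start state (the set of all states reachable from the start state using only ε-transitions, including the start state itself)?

Work bottom-up. For each fragment F, track |ε-closure(F.start)| and whether F's accept lies in that closure (i.e. whether F accepts ε). A single-symbol fragment has closure size 1 and does not accept ε.
  b | c | a | d : C = 1 + 1 + 1 + 1 + 1 = 5 (the new accept is not ε-reachable since no branch accepts ε)
  a | c : new start ε-reaches every alternative's start; none of them accept ε, so the new accept is not reached: C = 1 + 1 + 1 = 3
  (a | c)? : C = 1 (new start) + 3 (body) + 1 (new accept, via ε) = 5
  (b | c | a | d)ac(a | c)? : same as the first factor's closure: C = 5

5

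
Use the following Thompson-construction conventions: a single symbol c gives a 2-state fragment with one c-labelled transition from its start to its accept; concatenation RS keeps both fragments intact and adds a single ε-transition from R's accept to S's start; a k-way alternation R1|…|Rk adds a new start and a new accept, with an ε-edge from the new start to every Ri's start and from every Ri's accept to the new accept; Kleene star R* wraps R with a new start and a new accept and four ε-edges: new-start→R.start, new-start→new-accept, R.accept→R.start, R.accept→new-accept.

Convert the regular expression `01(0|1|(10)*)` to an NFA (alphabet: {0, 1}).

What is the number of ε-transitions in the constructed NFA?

Recursing over subexpressions:
Each of the 6 symbol leaves contributes 0 ε-transitions.
  10 → 1 ε-transition
  (10)* → 5 ε-transitions
  0|1|(10)* → 11 ε-transitions
  01(0|1|(10)*) → 13 ε-transitions

13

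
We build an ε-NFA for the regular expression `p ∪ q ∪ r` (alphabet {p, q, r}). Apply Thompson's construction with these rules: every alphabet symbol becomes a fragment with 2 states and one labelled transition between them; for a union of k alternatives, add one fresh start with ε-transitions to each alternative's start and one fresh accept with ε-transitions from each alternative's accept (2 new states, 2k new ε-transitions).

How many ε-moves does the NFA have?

6

Recursing over subexpressions:
Each of the 3 symbol leaves contributes 0 ε-transitions.
  p ∪ q ∪ r → 6 ε-transitions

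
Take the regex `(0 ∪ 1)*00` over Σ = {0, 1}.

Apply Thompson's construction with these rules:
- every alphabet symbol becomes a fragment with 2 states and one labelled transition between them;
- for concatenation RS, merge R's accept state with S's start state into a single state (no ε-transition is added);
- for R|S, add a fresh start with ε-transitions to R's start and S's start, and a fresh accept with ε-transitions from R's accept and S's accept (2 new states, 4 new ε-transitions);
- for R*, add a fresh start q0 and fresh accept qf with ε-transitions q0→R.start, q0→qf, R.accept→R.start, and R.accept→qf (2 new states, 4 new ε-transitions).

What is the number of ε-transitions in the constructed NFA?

By structural recursion:
Each of the 4 symbol leaves contributes 0 ε-transitions.
  0 ∪ 1 = 4 ε-transitions
  (0 ∪ 1)* = 8 ε-transitions
  (0 ∪ 1)*00 = 8 ε-transitions

8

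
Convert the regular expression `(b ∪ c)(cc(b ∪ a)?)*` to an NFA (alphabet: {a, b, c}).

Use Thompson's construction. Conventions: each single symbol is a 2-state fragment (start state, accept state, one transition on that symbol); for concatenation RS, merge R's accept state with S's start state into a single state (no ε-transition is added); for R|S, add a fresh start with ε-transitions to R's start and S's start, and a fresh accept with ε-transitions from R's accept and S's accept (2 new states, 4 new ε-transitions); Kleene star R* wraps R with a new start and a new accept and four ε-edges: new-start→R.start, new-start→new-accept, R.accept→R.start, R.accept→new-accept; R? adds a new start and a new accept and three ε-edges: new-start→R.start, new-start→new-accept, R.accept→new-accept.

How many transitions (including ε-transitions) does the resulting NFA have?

Per subexpression:
Each of the 6 symbol leaves contributes 1 transition (1 symbol, 0 ε).
  b ∪ c = 6 transitions (2 symbol, 4 ε)
  b ∪ a = 6 transitions (2 symbol, 4 ε)
  (b ∪ a)? = 9 transitions (2 symbol, 7 ε)
  cc(b ∪ a)? = 11 transitions (4 symbol, 7 ε)
  (cc(b ∪ a)?)* = 15 transitions (4 symbol, 11 ε)
  (b ∪ c)(cc(b ∪ a)?)* = 21 transitions (6 symbol, 15 ε)

21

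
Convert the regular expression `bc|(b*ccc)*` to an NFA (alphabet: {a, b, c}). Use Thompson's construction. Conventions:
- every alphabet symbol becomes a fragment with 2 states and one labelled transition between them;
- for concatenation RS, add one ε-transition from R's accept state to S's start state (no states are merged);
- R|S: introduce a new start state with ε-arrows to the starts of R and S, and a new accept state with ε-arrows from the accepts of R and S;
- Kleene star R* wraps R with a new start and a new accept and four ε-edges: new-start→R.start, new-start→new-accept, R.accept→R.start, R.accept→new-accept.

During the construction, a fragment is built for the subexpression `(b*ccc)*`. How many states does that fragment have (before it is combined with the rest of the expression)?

Fragment for `(b*ccc)*`:
Each of the 4 symbol leaves contributes a 2-state fragment.
  b* = 4 states
  b*ccc = 10 states
  (b*ccc)* = 12 states

12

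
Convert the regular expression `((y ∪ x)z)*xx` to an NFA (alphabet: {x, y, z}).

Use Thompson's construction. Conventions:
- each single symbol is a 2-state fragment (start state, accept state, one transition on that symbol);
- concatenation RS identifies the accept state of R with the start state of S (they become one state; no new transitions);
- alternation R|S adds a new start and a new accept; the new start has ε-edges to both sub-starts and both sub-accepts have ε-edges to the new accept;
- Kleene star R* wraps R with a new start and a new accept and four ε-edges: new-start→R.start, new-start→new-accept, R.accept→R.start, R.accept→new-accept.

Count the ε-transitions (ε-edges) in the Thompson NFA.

Per subexpression:
Each of the 5 symbol leaves contributes 0 ε-transitions.
  y ∪ x — 4 ε-transitions
  (y ∪ x)z — 4 ε-transitions
  ((y ∪ x)z)* — 8 ε-transitions
  ((y ∪ x)z)*xx — 8 ε-transitions

8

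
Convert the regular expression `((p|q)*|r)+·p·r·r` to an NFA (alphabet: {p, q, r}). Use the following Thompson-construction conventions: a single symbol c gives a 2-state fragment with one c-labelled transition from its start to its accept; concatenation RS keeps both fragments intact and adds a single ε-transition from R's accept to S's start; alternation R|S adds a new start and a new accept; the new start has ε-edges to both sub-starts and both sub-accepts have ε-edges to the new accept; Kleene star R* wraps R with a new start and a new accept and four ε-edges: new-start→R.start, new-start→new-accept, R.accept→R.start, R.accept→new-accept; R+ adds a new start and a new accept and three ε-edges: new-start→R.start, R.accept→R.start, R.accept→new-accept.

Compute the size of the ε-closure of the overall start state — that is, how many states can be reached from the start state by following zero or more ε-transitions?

Let C(F) = |ε-closure(F.start)| within fragment F, and note whether F accepts ε. Symbol fragments have C = 1 and do not accept ε. Then:
  p|q → new start ε-reaches every alternative's start; none of them accept ε, so the new accept is not reached: |ε-closure| = 1 + 1 + 1 = 3
  (p|q)* → |ε-closure| = 1 (new start) + 3 (body) + 1 (new accept) = 5
  (p|q)*|r → new start ε-reaches every alternative's start; at least one alternative accepts ε, so the union's new accept is reached too: |ε-closure| = 1 + 5 + 1 + 1 = 8
  ((p|q)*|r)+ → new start ε-reaches the body's start; the body's accept is ε-reachable, so the new accept is too: |ε-closure| = 1 + 8 + 1 = 10
  ((p|q)*|r)+·p·r·r → |ε-closure| = 10 + 1 = 11 (closure spills across the concat boundary because the left factor accepts ε)

11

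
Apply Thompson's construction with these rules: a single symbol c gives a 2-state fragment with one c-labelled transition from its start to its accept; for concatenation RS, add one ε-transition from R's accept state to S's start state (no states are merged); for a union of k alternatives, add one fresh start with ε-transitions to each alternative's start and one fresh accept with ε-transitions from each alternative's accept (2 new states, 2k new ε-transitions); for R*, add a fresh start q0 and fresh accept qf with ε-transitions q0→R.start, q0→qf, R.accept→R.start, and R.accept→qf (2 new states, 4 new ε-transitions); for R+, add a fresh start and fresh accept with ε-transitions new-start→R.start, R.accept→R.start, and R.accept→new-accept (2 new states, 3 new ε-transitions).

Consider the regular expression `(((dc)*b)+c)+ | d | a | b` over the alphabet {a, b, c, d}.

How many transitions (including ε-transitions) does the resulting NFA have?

Per subexpression:
Each of the 7 symbol leaves contributes 1 transition (1 symbol, 0 ε).
  dc — 3 transitions (2 symbol, 1 ε)
  (dc)* — 7 transitions (2 symbol, 5 ε)
  (dc)*b — 9 transitions (3 symbol, 6 ε)
  ((dc)*b)+ — 12 transitions (3 symbol, 9 ε)
  ((dc)*b)+c — 14 transitions (4 symbol, 10 ε)
  (((dc)*b)+c)+ — 17 transitions (4 symbol, 13 ε)
  (((dc)*b)+c)+ | d | a | b — 28 transitions (7 symbol, 21 ε)

28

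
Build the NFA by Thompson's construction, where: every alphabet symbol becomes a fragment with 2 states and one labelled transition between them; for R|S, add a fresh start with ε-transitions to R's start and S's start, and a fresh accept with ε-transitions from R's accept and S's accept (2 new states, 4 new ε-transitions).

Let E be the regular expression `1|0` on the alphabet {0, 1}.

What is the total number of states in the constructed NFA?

Per subexpression:
Each of the 2 symbol leaves contributes a 2-state fragment.
  1|0 = 6 states

6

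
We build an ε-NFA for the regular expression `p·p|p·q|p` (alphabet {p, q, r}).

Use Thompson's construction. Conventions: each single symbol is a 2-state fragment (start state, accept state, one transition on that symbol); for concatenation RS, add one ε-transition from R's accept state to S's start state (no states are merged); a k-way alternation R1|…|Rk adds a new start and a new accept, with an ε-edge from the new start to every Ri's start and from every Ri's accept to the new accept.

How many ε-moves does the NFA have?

By structural recursion:
Each of the 5 symbol leaves contributes 0 ε-transitions.
  p·p → 1 ε-transition
  p·q → 1 ε-transition
  p·p|p·q|p → 8 ε-transitions

8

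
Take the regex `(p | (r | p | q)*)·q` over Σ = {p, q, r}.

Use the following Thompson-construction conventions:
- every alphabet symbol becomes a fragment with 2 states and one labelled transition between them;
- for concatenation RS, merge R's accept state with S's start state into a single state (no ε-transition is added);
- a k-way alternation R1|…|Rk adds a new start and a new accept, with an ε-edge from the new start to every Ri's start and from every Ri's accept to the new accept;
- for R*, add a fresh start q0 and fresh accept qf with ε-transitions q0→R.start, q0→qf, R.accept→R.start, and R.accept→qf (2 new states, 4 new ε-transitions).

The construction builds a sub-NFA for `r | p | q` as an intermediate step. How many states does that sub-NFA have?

8

Fragment for `r | p | q`:
Each of the 3 symbol leaves contributes a 2-state fragment.
  r | p | q = 8 states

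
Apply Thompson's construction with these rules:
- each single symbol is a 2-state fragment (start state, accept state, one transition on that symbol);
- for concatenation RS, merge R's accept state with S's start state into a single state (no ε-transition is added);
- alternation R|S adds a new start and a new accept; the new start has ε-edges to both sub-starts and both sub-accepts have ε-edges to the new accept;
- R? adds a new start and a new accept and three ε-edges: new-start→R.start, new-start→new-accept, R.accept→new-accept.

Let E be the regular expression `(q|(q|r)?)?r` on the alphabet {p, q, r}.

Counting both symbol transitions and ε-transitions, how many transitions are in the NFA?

18

Per subexpression:
Each of the 4 symbol leaves contributes 1 transition (1 symbol, 0 ε).
  q|r : 6 transitions (2 symbol, 4 ε)
  (q|r)? : 9 transitions (2 symbol, 7 ε)
  q|(q|r)? : 14 transitions (3 symbol, 11 ε)
  (q|(q|r)?)? : 17 transitions (3 symbol, 14 ε)
  (q|(q|r)?)?r : 18 transitions (4 symbol, 14 ε)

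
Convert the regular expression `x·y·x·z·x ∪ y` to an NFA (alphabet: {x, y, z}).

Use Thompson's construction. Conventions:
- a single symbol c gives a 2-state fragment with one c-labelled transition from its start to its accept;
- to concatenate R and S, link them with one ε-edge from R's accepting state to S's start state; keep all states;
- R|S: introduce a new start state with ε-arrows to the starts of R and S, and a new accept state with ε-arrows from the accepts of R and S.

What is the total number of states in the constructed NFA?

14

By structural recursion:
Each of the 6 symbol leaves contributes a 2-state fragment.
  x·y·x·z·x = 10 states
  x·y·x·z·x ∪ y = 14 states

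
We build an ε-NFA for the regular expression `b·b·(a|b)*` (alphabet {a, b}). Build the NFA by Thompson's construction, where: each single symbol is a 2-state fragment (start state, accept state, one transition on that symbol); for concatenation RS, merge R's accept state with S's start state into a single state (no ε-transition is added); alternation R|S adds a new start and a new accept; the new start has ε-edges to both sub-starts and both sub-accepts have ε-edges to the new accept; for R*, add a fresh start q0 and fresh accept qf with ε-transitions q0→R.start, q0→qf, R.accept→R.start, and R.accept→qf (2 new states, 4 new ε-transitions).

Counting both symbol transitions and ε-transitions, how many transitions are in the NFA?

12

Recursing over subexpressions:
Each of the 4 symbol leaves contributes 1 transition (1 symbol, 0 ε).
  a|b → 6 transitions (2 symbol, 4 ε)
  (a|b)* → 10 transitions (2 symbol, 8 ε)
  b·b·(a|b)* → 12 transitions (4 symbol, 8 ε)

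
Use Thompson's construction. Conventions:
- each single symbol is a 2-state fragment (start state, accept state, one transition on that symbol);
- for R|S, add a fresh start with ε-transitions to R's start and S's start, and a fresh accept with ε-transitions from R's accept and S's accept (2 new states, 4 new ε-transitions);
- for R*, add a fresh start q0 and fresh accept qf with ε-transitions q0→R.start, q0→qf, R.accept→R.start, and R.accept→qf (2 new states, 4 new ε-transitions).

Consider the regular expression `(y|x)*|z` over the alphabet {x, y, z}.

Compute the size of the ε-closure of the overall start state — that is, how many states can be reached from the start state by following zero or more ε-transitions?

8

Compute the ε-closure size of each fragment's start state recursively; a symbol fragment's start has no outgoing ε-edge, so its closure is just itself (size 1).
  y|x : |closure| = 1 + 1 + 1 = 3 (the new accept is not ε-reachable since no branch accepts ε)
  (y|x)* : the star's fresh start ε-reaches both the body's start and the fresh accept: |closure| = 2 + 3 = 5
  (y|x)*|z : new start ε-reaches every alternative's start; at least one alternative accepts ε, so the union's new accept is reached too: |closure| = 1 + 5 + 1 + 1 = 8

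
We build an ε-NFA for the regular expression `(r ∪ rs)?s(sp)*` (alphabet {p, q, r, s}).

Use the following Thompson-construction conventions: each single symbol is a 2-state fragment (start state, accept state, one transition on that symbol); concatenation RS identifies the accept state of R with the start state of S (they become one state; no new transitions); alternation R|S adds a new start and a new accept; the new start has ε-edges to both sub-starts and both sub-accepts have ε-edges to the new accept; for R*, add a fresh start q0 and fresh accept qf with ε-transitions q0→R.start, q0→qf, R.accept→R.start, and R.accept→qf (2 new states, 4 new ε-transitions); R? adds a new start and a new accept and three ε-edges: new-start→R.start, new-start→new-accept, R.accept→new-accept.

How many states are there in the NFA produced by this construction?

Bottom-up over the parse tree:
Each of the 6 symbol leaves contributes a 2-state fragment.
  rs = 3 states
  r ∪ rs = 7 states
  (r ∪ rs)? = 9 states
  sp = 3 states
  (sp)* = 5 states
  (r ∪ rs)?s(sp)* = 14 states

14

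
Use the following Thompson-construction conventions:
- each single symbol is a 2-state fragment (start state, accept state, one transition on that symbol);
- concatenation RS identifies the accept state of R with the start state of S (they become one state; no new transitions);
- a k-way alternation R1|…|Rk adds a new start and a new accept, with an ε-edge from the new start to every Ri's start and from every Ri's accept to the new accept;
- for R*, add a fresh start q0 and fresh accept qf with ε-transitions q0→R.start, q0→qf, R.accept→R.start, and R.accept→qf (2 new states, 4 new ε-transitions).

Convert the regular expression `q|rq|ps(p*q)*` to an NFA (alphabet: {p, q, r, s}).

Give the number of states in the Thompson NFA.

16

Bottom-up over the parse tree:
Each of the 7 symbol leaves contributes a 2-state fragment.
  rq — 3 states
  p* — 4 states
  p*q — 5 states
  (p*q)* — 7 states
  ps(p*q)* — 9 states
  q|rq|ps(p*q)* — 16 states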